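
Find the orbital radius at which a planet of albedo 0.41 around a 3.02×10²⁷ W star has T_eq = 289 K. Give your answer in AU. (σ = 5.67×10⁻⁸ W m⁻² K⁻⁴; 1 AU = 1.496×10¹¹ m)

d ≈ 2.00 AU

From T_eq⁴ = L(1−A)/(16πσd²): d = √[L(1−A)/(16πσT_eq⁴)].
d = √[3.02×10²⁷ × 0.59 / (16π × 5.67×10⁻⁸ × (289)⁴)] = 2.99×10¹¹ m = 2.00 AU.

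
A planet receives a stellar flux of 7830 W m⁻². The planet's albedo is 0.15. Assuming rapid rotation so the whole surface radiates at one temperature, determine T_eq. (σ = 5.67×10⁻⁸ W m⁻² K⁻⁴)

T_eq ≈ 414 K

Energy balance: absorbed = emitted ⇒ πR²·S(1−A) = 4πR²·σT_eq⁴, so T_eq⁴ = S(1−A)/(4σ).
T_eq = [7830 × 0.85 / (4 × 5.67×10⁻⁸)]^(1/4) = (2.93×10¹⁰)^(1/4) = 414 K.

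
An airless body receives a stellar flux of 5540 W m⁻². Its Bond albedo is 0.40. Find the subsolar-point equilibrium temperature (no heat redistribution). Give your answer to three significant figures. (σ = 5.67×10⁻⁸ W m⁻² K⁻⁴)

At the subsolar point the surface absorbs S(1−A) and emits σT⁴ per unit area — no factor of 4, since only the local patch is in balance.
T = [5540 × 0.60 / 5.67×10⁻⁸]^(1/4) = (5.86×10¹⁰)^(1/4) = 492 K.

T_ss ≈ 492 K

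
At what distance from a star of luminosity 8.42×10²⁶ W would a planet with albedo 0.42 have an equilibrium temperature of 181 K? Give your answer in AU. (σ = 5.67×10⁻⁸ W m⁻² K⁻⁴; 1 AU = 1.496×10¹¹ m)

From T_eq⁴ = L(1−A)/(16πσd²): d = √[L(1−A)/(16πσT_eq⁴)].
d = √[8.42×10²⁶ × 0.58 / (16π × 5.67×10⁻⁸ × (181)⁴)] = 4.00×10¹¹ m = 2.67 AU.

d ≈ 2.67 AU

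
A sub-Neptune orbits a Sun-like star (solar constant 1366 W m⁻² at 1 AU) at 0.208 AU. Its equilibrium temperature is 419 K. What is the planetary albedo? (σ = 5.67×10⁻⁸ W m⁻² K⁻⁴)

Flux at 0.208 AU: S = 1366/0.208² = 3.16×10⁴ W m⁻².
From T_eq⁴ = S(1−A)/(4σ): 1−A = 4σT_eq⁴/S.
1−A = 4 × 5.67×10⁻⁸ × (419)⁴ / 3.16×10⁴ = 0.221.

A ≈ 0.78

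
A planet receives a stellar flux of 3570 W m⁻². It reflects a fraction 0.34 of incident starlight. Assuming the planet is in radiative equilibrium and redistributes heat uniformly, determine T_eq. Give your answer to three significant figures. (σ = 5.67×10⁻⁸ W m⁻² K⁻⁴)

Energy balance: absorbed = emitted ⇒ πR²·S(1−A) = 4πR²·σT_eq⁴, so T_eq⁴ = S(1−A)/(4σ).
T_eq = [3570 × 0.66 / (4 × 5.67×10⁻⁸)]^(1/4) = (1.04×10¹⁰)^(1/4) = 319 K.

T_eq ≈ 319 K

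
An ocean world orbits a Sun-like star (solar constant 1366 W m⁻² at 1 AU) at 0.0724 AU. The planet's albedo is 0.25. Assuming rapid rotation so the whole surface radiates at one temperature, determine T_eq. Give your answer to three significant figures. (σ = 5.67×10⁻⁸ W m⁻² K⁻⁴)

T_eq ≈ 963 K

Flux at 0.0724 AU: S = 1366/0.0724² = 2.61×10⁵ W m⁻².
Energy balance: absorbed = emitted ⇒ πR²·S(1−A) = 4πR²·σT_eq⁴, so T_eq⁴ = S(1−A)/(4σ).
T_eq = [2.61×10⁵ × 0.75 / (4 × 5.67×10⁻⁸)]^(1/4) = (8.62×10¹¹)^(1/4) = 963 K.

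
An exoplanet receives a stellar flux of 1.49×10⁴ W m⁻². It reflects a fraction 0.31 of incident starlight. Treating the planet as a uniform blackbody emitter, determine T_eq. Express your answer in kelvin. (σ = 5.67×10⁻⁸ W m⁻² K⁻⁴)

Energy balance: absorbed = emitted ⇒ πR²·S(1−A) = 4πR²·σT_eq⁴, so T_eq⁴ = S(1−A)/(4σ).
T_eq = [1.49×10⁴ × 0.69 / (4 × 5.67×10⁻⁸)]^(1/4) = (4.53×10¹⁰)^(1/4) = 461 K.

T_eq ≈ 461 K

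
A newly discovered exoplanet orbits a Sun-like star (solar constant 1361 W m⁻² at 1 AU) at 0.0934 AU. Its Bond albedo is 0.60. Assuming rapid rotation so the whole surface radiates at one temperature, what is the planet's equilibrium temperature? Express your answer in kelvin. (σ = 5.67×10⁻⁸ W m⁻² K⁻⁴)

T_eq ≈ 724 K

Flux at 0.0934 AU: S = 1361/0.0934² = 1.56×10⁵ W m⁻².
Energy balance: absorbed = emitted ⇒ πR²·S(1−A) = 4πR²·σT_eq⁴, so T_eq⁴ = S(1−A)/(4σ).
T_eq = [1.56×10⁵ × 0.40 / (4 × 5.67×10⁻⁸)]^(1/4) = (2.75×10¹¹)^(1/4) = 724 K.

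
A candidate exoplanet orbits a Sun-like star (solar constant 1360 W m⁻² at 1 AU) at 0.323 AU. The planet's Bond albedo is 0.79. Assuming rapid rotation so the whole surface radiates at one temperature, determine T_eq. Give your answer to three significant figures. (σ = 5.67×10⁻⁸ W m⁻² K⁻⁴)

Flux at 0.323 AU: S = 1360/0.323² = 1.30×10⁴ W m⁻².
Energy balance: absorbed = emitted ⇒ πR²·S(1−A) = 4πR²·σT_eq⁴, so T_eq⁴ = S(1−A)/(4σ).
T_eq = [1.30×10⁴ × 0.21 / (4 × 5.67×10⁻⁸)]^(1/4) = (1.21×10¹⁰)^(1/4) = 331 K.

T_eq ≈ 331 K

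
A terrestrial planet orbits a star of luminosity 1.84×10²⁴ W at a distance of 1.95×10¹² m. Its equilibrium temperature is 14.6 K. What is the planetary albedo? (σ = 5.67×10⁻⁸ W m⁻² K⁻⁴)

Flux: S = L/(4πd²) = 1.84×10²⁴/(4π×(1.95×10¹²)²) = 0.0385 W m⁻².
From T_eq⁴ = S(1−A)/(4σ): 1−A = 4σT_eq⁴/S.
1−A = 4 × 5.67×10⁻⁸ × (14.6)⁴ / 0.0385 = 0.268.

A ≈ 0.73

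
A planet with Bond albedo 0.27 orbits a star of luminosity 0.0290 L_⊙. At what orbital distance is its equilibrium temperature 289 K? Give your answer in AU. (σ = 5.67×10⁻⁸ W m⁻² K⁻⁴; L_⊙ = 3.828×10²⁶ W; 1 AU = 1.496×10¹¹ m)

d ≈ 0.135 AU

L = 0.0290 × 3.828×10²⁶ = 1.11×10²⁵ W.
From T_eq⁴ = L(1−A)/(16πσd²): d = √[L(1−A)/(16πσT_eq⁴)].
d = √[1.11×10²⁵ × 0.73 / (16π × 5.67×10⁻⁸ × (289)⁴)] = 2.02×10¹⁰ m = 0.135 AU.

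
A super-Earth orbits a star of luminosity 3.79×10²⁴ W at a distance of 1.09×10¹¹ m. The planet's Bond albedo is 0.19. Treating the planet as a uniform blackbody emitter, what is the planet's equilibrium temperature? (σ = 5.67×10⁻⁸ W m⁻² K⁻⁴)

Flux: S = L/(4πd²) = 3.79×10²⁴/(4π×(1.09×10¹¹)²) = 25.4 W m⁻².
Energy balance: absorbed = emitted ⇒ πR²·S(1−A) = 4πR²·σT_eq⁴, so T_eq⁴ = S(1−A)/(4σ).
T_eq = [25.4 × 0.81 / (4 × 5.67×10⁻⁸)]^(1/4) = (9.07×10⁷)^(1/4) = 97.6 K.

T_eq ≈ 97.6 K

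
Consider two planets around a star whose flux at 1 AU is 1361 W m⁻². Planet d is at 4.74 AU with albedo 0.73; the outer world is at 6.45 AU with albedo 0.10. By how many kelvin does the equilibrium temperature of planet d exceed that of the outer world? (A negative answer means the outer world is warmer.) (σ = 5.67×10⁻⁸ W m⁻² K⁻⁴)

T_eq = [S₀(1−A)/(4σd²)]^(1/4), so T ∝ (1−A)^(1/4) / √d.
T₁ = [1361×0.27/(4×5.67×10⁻⁸×4.74²)]^(1/4) = 92.15 K.
T₂ = [1361×0.90/(4×5.67×10⁻⁸×6.45²)]^(1/4) = 106.74 K.

ΔT ≈ -14.6 K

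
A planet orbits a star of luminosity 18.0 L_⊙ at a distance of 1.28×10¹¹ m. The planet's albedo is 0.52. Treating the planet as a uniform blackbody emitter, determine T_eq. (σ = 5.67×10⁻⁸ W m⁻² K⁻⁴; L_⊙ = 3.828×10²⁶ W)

T_eq ≈ 516 K

L = 18.0 × 3.828×10²⁶ = 6.89×10²⁷ W.
Flux: S = L/(4πd²) = 6.89×10²⁷/(4π×(1.28×10¹¹)²) = 3.35×10⁴ W m⁻².
Energy balance: absorbed = emitted ⇒ πR²·S(1−A) = 4πR²·σT_eq⁴, so T_eq⁴ = S(1−A)/(4σ).
T_eq = [3.35×10⁴ × 0.48 / (4 × 5.67×10⁻⁸)]^(1/4) = (7.08×10¹⁰)^(1/4) = 516 K.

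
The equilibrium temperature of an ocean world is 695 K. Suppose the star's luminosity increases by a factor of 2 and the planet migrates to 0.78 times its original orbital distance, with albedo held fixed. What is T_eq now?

T_eq ≈ 936 K

T_eq ∝ L^(1/4) · d^(−1/2).
T′ = 695 × 2^(1/4) / 0.78^(1/2) = 936 K.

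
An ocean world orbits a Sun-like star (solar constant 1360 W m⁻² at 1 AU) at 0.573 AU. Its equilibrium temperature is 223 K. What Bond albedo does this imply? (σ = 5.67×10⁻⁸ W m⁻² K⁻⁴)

Flux at 0.573 AU: S = 1360/0.573² = 4140 W m⁻².
From T_eq⁴ = S(1−A)/(4σ): 1−A = 4σT_eq⁴/S.
1−A = 4 × 5.67×10⁻⁸ × (223)⁴ / 4140 = 0.135.

A ≈ 0.86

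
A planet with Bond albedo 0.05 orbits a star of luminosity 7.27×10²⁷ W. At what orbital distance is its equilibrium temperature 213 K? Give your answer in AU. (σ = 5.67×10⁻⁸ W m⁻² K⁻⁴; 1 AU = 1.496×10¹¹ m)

From T_eq⁴ = L(1−A)/(16πσd²): d = √[L(1−A)/(16πσT_eq⁴)].
d = √[7.27×10²⁷ × 0.95 / (16π × 5.67×10⁻⁸ × (213)⁴)] = 1.09×10¹² m = 7.25 AU.

d ≈ 7.25 AU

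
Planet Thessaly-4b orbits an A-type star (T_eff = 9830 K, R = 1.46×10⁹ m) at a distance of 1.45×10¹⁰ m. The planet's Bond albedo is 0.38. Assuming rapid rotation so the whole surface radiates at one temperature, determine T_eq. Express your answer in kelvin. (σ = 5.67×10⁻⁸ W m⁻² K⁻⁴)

T_eq ≈ 1960 K

L = 4πR_⋆²σT_⋆⁴ = 4π(1.46×10⁹)² × 5.67×10⁻⁸ × (9830)⁴ = 1.42×10²⁸ W.
S = L/(4πd²) = 5.37×10⁶ W m⁻².
Energy balance: absorbed = emitted ⇒ πR²·S(1−A) = 4πR²·σT_eq⁴, so T_eq⁴ = S(1−A)/(4σ).
T_eq = [5.37×10⁶ × 0.62 / (4 × 5.67×10⁻⁸)]^(1/4) = (1.47×10¹³)^(1/4) = 1960 K.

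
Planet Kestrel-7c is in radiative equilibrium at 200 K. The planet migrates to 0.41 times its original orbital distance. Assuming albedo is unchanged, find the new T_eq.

T_eq ∝ L^(1/4) · d^(−1/2).
T′ = 200 / 0.41^(1/2) = 312 K.

T_eq ≈ 312 K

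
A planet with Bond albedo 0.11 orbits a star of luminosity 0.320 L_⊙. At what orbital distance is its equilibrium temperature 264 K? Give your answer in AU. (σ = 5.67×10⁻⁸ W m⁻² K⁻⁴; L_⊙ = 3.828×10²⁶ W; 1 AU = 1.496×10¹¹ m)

d ≈ 0.593 AU

L = 0.320 × 3.828×10²⁶ = 1.22×10²⁶ W.
From T_eq⁴ = L(1−A)/(16πσd²): d = √[L(1−A)/(16πσT_eq⁴)].
d = √[1.22×10²⁶ × 0.89 / (16π × 5.67×10⁻⁸ × (264)⁴)] = 8.87×10¹⁰ m = 0.593 AU.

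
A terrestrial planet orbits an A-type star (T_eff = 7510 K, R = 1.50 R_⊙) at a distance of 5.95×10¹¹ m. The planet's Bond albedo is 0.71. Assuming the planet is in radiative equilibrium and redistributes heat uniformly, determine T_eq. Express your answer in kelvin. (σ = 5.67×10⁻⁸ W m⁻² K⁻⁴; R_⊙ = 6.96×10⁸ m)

R_⋆ = 1.50 × 6.96×10⁸ = 1.04×10⁹ m.
L = 4πR_⋆²σT_⋆⁴ = 4π(1.04×10⁹)² × 5.67×10⁻⁸ × (7510)⁴ = 2.47×10²⁷ W.
S = L/(4πd²) = 555 W m⁻².
Energy balance: absorbed = emitted ⇒ πR²·S(1−A) = 4πR²·σT_eq⁴, so T_eq⁴ = S(1−A)/(4σ).
T_eq = [555 × 0.29 / (4 × 5.67×10⁻⁸)]^(1/4) = (7.10×10⁸)^(1/4) = 163 K.

T_eq ≈ 163 K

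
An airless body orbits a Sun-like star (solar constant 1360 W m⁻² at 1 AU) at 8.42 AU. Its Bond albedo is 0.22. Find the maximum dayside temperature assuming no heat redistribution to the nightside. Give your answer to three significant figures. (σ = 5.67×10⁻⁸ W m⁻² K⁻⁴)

Flux at 8.42 AU: S = 1360/8.42² = 19.2 W m⁻².
With no redistribution each surface element balances locally: S(1−A) = σT⁴.
T = [19.2 × 0.78 / 5.67×10⁻⁸]^(1/4) = (2.64×10⁸)^(1/4) = 127 K.

T_ss ≈ 127 K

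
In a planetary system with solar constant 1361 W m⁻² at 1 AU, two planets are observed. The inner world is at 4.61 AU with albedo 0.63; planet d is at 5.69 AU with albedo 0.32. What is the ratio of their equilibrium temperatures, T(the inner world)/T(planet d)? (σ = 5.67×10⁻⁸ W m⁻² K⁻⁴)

T₁/T₂ ≈ 0.954

T_eq = [S₀(1−A)/(4σd²)]^(1/4), so T ∝ (1−A)^(1/4) / √d.
T₁ = [1361×0.37/(4×5.67×10⁻⁸×4.61²)]^(1/4) = 101.10 K.
T₂ = [1361×0.68/(4×5.67×10⁻⁸×5.69²)]^(1/4) = 105.96 K.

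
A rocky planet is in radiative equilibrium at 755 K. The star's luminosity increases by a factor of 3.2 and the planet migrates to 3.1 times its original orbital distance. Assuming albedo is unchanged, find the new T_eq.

T_eq ∝ L^(1/4) · d^(−1/2).
T′ = 755 × 3.2^(1/4) / 3.1^(1/2) = 574 K.

T_eq ≈ 574 K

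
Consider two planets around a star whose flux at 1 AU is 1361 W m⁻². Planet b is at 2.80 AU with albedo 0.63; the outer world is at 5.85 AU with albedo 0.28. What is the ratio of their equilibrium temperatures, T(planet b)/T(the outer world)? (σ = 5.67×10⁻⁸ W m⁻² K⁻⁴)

T_eq = [S₀(1−A)/(4σd²)]^(1/4), so T ∝ (1−A)^(1/4) / √d.
T₁ = [1361×0.37/(4×5.67×10⁻⁸×2.80²)]^(1/4) = 129.73 K.
T₂ = [1361×0.72/(4×5.67×10⁻⁸×5.85²)]^(1/4) = 106.00 K.

T₁/T₂ ≈ 1.224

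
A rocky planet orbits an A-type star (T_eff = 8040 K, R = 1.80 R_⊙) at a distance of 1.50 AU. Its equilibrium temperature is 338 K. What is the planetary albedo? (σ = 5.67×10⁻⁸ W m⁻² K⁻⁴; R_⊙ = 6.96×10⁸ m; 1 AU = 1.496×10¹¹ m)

A ≈ 0.60

R_⋆ = 1.80 × 6.96×10⁸ = 1.25×10⁹ m.
d = 1.50 AU = 2.24×10¹¹ m.
L = 4πR_⋆²σT_⋆⁴ = 4π(1.25×10⁹)² × 5.67×10⁻⁸ × (8040)⁴ = 4.67×10²⁷ W.
S = L/(4πd²) = 7380 W m⁻².
From T_eq⁴ = S(1−A)/(4σ): 1−A = 4σT_eq⁴/S.
1−A = 4 × 5.67×10⁻⁸ × (338)⁴ / 7380 = 0.401.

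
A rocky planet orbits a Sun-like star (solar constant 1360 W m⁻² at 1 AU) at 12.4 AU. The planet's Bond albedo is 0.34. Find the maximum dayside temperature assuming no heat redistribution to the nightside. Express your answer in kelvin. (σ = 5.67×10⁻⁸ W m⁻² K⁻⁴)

Flux at 12.4 AU: S = 1360/12.4² = 8.84 W m⁻².
With no redistribution each surface element balances locally: S(1−A) = σT⁴.
T = [8.84 × 0.66 / 5.67×10⁻⁸]^(1/4) = (1.03×10⁸)^(1/4) = 101 K.

T_ss ≈ 101 K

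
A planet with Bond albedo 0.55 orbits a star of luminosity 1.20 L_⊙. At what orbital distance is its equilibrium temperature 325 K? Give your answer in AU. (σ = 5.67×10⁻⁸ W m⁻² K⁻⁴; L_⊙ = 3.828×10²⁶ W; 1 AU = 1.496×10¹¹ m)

L = 1.20 × 3.828×10²⁶ = 4.59×10²⁶ W.
From T_eq⁴ = L(1−A)/(16πσd²): d = √[L(1−A)/(16πσT_eq⁴)].
d = √[4.59×10²⁶ × 0.45 / (16π × 5.67×10⁻⁸ × (325)⁴)] = 8.06×10¹⁰ m = 0.539 AU.

d ≈ 0.539 AU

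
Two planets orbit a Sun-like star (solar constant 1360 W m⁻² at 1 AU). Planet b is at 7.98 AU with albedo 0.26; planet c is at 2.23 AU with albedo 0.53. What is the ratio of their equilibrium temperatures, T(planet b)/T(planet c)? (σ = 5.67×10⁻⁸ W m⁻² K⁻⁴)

T₁/T₂ ≈ 0.592

T_eq = [S₀(1−A)/(4σd²)]^(1/4), so T ∝ (1−A)^(1/4) / √d.
T₁ = [1360×0.74/(4×5.67×10⁻⁸×7.98²)]^(1/4) = 91.37 K.
T₂ = [1360×0.47/(4×5.67×10⁻⁸×2.23²)]^(1/4) = 154.29 K.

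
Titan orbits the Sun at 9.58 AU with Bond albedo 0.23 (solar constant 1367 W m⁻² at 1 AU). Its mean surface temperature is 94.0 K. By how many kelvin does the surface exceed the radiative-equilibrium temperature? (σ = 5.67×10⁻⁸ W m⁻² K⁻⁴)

S = 1367/9.58² = 14.89 W m⁻².
T_eq = [S(1−A)/(4σ)]^(1/4) = [14.89×0.77/(4×5.67×10⁻⁸)]^(1/4) = 84.3 K.
ΔT = T_surf − T_eq = 94 − 84.3.

ΔT ≈ 9.7 K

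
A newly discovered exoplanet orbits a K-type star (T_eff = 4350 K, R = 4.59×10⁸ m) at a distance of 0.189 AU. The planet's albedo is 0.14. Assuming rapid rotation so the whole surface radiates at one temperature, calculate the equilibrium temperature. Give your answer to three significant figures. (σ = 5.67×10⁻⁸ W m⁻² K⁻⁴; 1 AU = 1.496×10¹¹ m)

d = 0.189 AU = 2.83×10¹⁰ m.
L = 4πR_⋆²σT_⋆⁴ = 4π(4.59×10⁸)² × 5.67×10⁻⁸ × (4350)⁴ = 5.37×10²⁵ W.
S = L/(4πd²) = 5350 W m⁻².
Energy balance: absorbed = emitted ⇒ πR²·S(1−A) = 4πR²·σT_eq⁴, so T_eq⁴ = S(1−A)/(4σ).
T_eq = [5350 × 0.86 / (4 × 5.67×10⁻⁸)]^(1/4) = (2.03×10¹⁰)^(1/4) = 377 K.

T_eq ≈ 377 K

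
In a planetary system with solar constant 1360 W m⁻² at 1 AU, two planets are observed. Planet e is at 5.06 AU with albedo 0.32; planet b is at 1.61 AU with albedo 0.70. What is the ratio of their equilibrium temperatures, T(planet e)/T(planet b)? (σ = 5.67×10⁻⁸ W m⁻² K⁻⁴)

T₁/T₂ ≈ 0.692

T_eq = [S₀(1−A)/(4σd²)]^(1/4), so T ∝ (1−A)^(1/4) / √d.
T₁ = [1360×0.68/(4×5.67×10⁻⁸×5.06²)]^(1/4) = 112.34 K.
T₂ = [1360×0.30/(4×5.67×10⁻⁸×1.61²)]^(1/4) = 162.31 K.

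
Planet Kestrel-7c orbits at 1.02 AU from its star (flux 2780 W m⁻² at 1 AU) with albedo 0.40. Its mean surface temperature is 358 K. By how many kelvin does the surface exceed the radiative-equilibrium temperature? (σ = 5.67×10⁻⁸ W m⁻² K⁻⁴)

ΔT ≈ 68.0 K

S = 2780/1.02² = 2672 W m⁻².
T_eq = [S(1−A)/(4σ)]^(1/4) = [2672×0.60/(4×5.67×10⁻⁸)]^(1/4) = 290.0 K.
ΔT = T_surf − T_eq = 358 − 290.0.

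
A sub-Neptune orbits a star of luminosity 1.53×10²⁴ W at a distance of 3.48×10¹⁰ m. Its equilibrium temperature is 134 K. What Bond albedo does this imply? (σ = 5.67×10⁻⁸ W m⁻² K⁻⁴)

Flux: S = L/(4πd²) = 1.53×10²⁴/(4π×(3.48×10¹⁰)²) = 101 W m⁻².
From T_eq⁴ = S(1−A)/(4σ): 1−A = 4σT_eq⁴/S.
1−A = 4 × 5.67×10⁻⁸ × (134)⁴ / 101 = 0.727.

A ≈ 0.27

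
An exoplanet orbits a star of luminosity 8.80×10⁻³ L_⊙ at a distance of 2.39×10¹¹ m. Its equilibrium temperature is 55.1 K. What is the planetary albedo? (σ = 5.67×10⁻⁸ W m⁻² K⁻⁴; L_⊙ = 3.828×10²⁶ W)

L = 8.80×10⁻³ × 3.828×10²⁶ = 3.37×10²⁴ W.
Flux: S = L/(4πd²) = 3.37×10²⁴/(4π×(2.39×10¹¹)²) = 4.69 W m⁻².
From T_eq⁴ = S(1−A)/(4σ): 1−A = 4σT_eq⁴/S.
1−A = 4 × 5.67×10⁻⁸ × (55.1)⁴ / 4.69 = 0.445.

A ≈ 0.55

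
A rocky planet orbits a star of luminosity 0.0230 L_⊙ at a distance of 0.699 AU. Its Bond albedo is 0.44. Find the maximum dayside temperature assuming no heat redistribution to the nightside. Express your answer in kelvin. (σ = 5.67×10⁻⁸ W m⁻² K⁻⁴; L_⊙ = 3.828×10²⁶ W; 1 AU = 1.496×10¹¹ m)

d = 0.699 AU = 1.05×10¹¹ m.
L = 0.0230 × 3.828×10²⁶ = 8.80×10²⁴ W.
Flux: S = L/(4πd²) = 8.80×10²⁴/(4π×(1.05×10¹¹)²) = 64.1 W m⁻².
With no redistribution each surface element balances locally: S(1−A) = σT⁴.
T = [64.1 × 0.56 / 5.67×10⁻⁸]^(1/4) = (6.33×10⁸)^(1/4) = 159 K.

T_ss ≈ 159 K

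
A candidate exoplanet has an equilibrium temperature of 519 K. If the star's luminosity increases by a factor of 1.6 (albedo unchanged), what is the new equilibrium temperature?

T_eq ∝ L^(1/4) · d^(−1/2).
T′ = 519 × 1.6^(1/4) = 584 K.

T_eq ≈ 584 K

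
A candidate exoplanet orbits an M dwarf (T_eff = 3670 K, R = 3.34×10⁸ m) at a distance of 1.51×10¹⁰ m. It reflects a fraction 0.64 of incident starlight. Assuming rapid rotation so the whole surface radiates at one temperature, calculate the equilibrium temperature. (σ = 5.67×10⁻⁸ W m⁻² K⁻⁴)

L = 4πR_⋆²σT_⋆⁴ = 4π(3.34×10⁸)² × 5.67×10⁻⁸ × (3670)⁴ = 1.44×10²⁵ W.
S = L/(4πd²) = 5030 W m⁻².
Energy balance: absorbed = emitted ⇒ πR²·S(1−A) = 4πR²·σT_eq⁴, so T_eq⁴ = S(1−A)/(4σ).
T_eq = [5030 × 0.36 / (4 × 5.67×10⁻⁸)]^(1/4) = (7.99×10⁹)^(1/4) = 299 K.

T_eq ≈ 299 K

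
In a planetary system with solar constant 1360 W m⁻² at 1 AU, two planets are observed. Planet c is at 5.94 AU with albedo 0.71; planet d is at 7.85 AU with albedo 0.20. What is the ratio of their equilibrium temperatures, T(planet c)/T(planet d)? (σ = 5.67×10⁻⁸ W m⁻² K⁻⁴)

T_eq = [S₀(1−A)/(4σd²)]^(1/4), so T ∝ (1−A)^(1/4) / √d.
T₁ = [1360×0.29/(4×5.67×10⁻⁸×5.94²)]^(1/4) = 83.79 K.
T₂ = [1360×0.80/(4×5.67×10⁻⁸×7.85²)]^(1/4) = 93.93 K.

T₁/T₂ ≈ 0.892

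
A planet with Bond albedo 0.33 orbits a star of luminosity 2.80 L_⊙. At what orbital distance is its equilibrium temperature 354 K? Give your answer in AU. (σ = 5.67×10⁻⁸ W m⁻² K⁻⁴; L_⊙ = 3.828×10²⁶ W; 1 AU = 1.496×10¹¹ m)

d ≈ 0.847 AU

L = 2.80 × 3.828×10²⁶ = 1.07×10²⁷ W.
From T_eq⁴ = L(1−A)/(16πσd²): d = √[L(1−A)/(16πσT_eq⁴)].
d = √[1.07×10²⁷ × 0.67 / (16π × 5.67×10⁻⁸ × (354)⁴)] = 1.27×10¹¹ m = 0.847 AU.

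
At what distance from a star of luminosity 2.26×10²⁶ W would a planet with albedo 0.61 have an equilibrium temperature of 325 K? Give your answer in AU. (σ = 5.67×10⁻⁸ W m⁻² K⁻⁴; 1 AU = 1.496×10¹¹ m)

d ≈ 0.352 AU

From T_eq⁴ = L(1−A)/(16πσd²): d = √[L(1−A)/(16πσT_eq⁴)].
d = √[2.26×10²⁶ × 0.39 / (16π × 5.67×10⁻⁸ × (325)⁴)] = 5.26×10¹⁰ m = 0.352 AU.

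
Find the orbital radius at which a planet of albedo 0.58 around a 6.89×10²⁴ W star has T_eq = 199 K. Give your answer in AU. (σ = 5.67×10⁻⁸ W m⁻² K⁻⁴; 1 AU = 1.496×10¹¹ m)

d ≈ 0.170 AU

From T_eq⁴ = L(1−A)/(16πσd²): d = √[L(1−A)/(16πσT_eq⁴)].
d = √[6.89×10²⁴ × 0.42 / (16π × 5.67×10⁻⁸ × (199)⁴)] = 2.54×10¹⁰ m = 0.170 AU.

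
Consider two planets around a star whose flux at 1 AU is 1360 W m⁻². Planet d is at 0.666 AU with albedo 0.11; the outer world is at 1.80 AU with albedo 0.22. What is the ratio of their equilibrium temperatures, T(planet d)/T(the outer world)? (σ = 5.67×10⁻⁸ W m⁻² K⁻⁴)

T₁/T₂ ≈ 1.699

T_eq = [S₀(1−A)/(4σd²)]^(1/4), so T ∝ (1−A)^(1/4) / √d.
T₁ = [1360×0.89/(4×5.67×10⁻⁸×0.666²)]^(1/4) = 331.20 K.
T₂ = [1360×0.78/(4×5.67×10⁻⁸×1.80²)]^(1/4) = 194.92 K.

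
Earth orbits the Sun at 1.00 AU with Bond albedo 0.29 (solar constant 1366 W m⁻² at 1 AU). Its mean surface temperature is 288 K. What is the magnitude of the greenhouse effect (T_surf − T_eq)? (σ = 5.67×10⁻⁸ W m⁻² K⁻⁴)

S = 1366/1.00² = 1366 W m⁻².
T_eq = [S(1−A)/(4σ)]^(1/4) = [1366×0.71/(4×5.67×10⁻⁸)]^(1/4) = 255.7 K.
ΔT = T_surf − T_eq = 288 − 255.7.

ΔT ≈ 32.3 K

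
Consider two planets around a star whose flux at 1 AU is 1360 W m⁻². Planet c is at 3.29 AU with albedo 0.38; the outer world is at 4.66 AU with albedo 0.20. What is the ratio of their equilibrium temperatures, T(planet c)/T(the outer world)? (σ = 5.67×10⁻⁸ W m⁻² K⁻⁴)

T₁/T₂ ≈ 1.117

T_eq = [S₀(1−A)/(4σd²)]^(1/4), so T ∝ (1−A)^(1/4) / √d.
T₁ = [1360×0.62/(4×5.67×10⁻⁸×3.29²)]^(1/4) = 136.14 K.
T₂ = [1360×0.80/(4×5.67×10⁻⁸×4.66²)]^(1/4) = 121.91 K.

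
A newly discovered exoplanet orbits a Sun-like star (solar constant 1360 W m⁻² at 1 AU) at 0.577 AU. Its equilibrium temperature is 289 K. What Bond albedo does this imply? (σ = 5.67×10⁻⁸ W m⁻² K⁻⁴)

A ≈ 0.61

Flux at 0.577 AU: S = 1360/0.577² = 4080 W m⁻².
From T_eq⁴ = S(1−A)/(4σ): 1−A = 4σT_eq⁴/S.
1−A = 4 × 5.67×10⁻⁸ × (289)⁴ / 4080 = 0.387.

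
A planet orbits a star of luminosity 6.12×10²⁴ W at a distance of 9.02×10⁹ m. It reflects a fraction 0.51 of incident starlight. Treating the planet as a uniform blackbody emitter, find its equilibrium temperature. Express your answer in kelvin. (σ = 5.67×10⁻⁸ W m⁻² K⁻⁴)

T_eq ≈ 337 K

Flux: S = L/(4πd²) = 6.12×10²⁴/(4π×(9.02×10⁹)²) = 5990 W m⁻².
Energy balance: absorbed = emitted ⇒ πR²·S(1−A) = 4πR²·σT_eq⁴, so T_eq⁴ = S(1−A)/(4σ).
T_eq = [5990 × 0.49 / (4 × 5.67×10⁻⁸)]^(1/4) = (1.29×10¹⁰)^(1/4) = 337 K.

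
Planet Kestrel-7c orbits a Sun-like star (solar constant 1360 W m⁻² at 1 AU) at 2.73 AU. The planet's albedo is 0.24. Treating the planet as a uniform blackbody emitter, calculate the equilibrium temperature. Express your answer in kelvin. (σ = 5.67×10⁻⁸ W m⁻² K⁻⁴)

T_eq ≈ 157 K

Flux at 2.73 AU: S = 1360/2.73² = 182 W m⁻².
Energy balance: absorbed = emitted ⇒ πR²·S(1−A) = 4πR²·σT_eq⁴, so T_eq⁴ = S(1−A)/(4σ).
T_eq = [182 × 0.76 / (4 × 5.67×10⁻⁸)]^(1/4) = (6.11×10⁸)^(1/4) = 157 K.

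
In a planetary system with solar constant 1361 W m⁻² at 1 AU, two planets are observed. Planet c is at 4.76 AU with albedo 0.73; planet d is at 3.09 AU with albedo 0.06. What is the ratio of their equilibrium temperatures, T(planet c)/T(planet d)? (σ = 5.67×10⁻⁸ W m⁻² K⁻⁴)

T₁/T₂ ≈ 0.590

T_eq = [S₀(1−A)/(4σd²)]^(1/4), so T ∝ (1−A)^(1/4) / √d.
T₁ = [1361×0.27/(4×5.67×10⁻⁸×4.76²)]^(1/4) = 91.96 K.
T₂ = [1361×0.94/(4×5.67×10⁻⁸×3.09²)]^(1/4) = 155.90 K.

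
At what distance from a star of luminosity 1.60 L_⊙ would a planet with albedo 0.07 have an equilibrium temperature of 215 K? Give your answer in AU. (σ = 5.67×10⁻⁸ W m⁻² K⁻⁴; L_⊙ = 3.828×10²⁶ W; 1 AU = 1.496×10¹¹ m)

L = 1.60 × 3.828×10²⁶ = 6.12×10²⁶ W.
From T_eq⁴ = L(1−A)/(16πσd²): d = √[L(1−A)/(16πσT_eq⁴)].
d = √[6.12×10²⁶ × 0.93 / (16π × 5.67×10⁻⁸ × (215)⁴)] = 3.06×10¹¹ m = 2.04 AU.

d ≈ 2.04 AU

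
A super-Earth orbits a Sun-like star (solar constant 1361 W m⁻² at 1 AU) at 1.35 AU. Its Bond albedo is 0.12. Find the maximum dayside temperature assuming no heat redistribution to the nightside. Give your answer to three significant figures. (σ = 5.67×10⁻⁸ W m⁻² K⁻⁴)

T_ss ≈ 328 K

Flux at 1.35 AU: S = 1361/1.35² = 747 W m⁻².
With no redistribution each surface element balances locally: S(1−A) = σT⁴.
T = [747 × 0.88 / 5.67×10⁻⁸]^(1/4) = (1.16×10¹⁰)^(1/4) = 328 K.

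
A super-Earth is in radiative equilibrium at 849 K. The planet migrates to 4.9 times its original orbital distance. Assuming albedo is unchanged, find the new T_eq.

T_eq ∝ L^(1/4) · d^(−1/2).
T′ = 849 / 4.9^(1/2) = 384 K.

T_eq ≈ 384 K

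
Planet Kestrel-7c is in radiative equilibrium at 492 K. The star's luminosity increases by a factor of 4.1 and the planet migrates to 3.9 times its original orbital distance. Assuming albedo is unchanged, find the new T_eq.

T_eq ≈ 355 K

T_eq ∝ L^(1/4) · d^(−1/2).
T′ = 492 × 4.1^(1/4) / 3.9^(1/2) = 355 K.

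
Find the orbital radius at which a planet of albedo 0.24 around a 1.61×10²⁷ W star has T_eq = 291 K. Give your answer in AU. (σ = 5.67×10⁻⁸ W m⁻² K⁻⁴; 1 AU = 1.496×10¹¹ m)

From T_eq⁴ = L(1−A)/(16πσd²): d = √[L(1−A)/(16πσT_eq⁴)].
d = √[1.61×10²⁷ × 0.76 / (16π × 5.67×10⁻⁸ × (291)⁴)] = 2.45×10¹¹ m = 1.64 AU.

d ≈ 1.64 AU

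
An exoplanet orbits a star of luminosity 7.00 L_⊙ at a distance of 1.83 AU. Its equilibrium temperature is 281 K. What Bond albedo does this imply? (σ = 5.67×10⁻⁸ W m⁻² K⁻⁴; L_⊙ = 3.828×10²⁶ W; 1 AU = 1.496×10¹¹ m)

d = 1.83 AU = 2.74×10¹¹ m.
L = 7.00 × 3.828×10²⁶ = 2.68×10²⁷ W.
Flux: S = L/(4πd²) = 2.68×10²⁷/(4π×(2.74×10¹¹)²) = 2850 W m⁻².
From T_eq⁴ = S(1−A)/(4σ): 1−A = 4σT_eq⁴/S.
1−A = 4 × 5.67×10⁻⁸ × (281)⁴ / 2850 = 0.497.

A ≈ 0.50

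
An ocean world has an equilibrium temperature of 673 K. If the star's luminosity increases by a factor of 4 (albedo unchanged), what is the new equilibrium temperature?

T_eq ≈ 952 K

T_eq ∝ L^(1/4) · d^(−1/2).
T′ = 673 × 4^(1/4) = 952 K.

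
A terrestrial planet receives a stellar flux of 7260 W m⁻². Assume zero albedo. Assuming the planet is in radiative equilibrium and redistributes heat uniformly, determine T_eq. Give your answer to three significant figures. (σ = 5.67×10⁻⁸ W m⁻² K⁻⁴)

T_eq ≈ 423 K

Energy balance: absorbed = emitted ⇒ πR²·S(1−A) = 4πR²·σT_eq⁴, so T_eq⁴ = S(1−A)/(4σ).
T_eq = [7260 × 1.00 / (4 × 5.67×10⁻⁸)]^(1/4) = (3.20×10¹⁰)^(1/4) = 423 K.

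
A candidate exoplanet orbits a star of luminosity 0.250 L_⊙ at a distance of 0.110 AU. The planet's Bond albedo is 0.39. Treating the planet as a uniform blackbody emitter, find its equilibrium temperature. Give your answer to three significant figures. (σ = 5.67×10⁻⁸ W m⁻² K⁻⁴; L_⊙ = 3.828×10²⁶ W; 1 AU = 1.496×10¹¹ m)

d = 0.110 AU = 1.65×10¹⁰ m.
L = 0.250 × 3.828×10²⁶ = 9.57×10²⁵ W.
Flux: S = L/(4πd²) = 9.57×10²⁵/(4π×(1.65×10¹⁰)²) = 2.81×10⁴ W m⁻².
Energy balance: absorbed = emitted ⇒ πR²·S(1−A) = 4πR²·σT_eq⁴, so T_eq⁴ = S(1−A)/(4σ).
T_eq = [2.81×10⁴ × 0.61 / (4 × 5.67×10⁻⁸)]^(1/4) = (7.56×10¹⁰)^(1/4) = 524 K.

T_eq ≈ 524 K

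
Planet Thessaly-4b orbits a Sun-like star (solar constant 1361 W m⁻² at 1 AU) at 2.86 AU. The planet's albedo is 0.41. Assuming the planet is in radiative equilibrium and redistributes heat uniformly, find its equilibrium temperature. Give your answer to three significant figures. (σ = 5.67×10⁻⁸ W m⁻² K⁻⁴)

Flux at 2.86 AU: S = 1361/2.86² = 166 W m⁻².
Energy balance: absorbed = emitted ⇒ πR²·S(1−A) = 4πR²·σT_eq⁴, so T_eq⁴ = S(1−A)/(4σ).
T_eq = [166 × 0.59 / (4 × 5.67×10⁻⁸)]^(1/4) = (4.33×10⁸)^(1/4) = 144 K.

T_eq ≈ 144 K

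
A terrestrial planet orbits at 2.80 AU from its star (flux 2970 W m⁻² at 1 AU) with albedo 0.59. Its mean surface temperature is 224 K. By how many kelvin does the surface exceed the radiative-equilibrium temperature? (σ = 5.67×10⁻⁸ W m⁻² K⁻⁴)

ΔT ≈ 62.2 K

S = 2970/2.80² = 378.8 W m⁻².
T_eq = [S(1−A)/(4σ)]^(1/4) = [378.8×0.41/(4×5.67×10⁻⁸)]^(1/4) = 161.8 K.
ΔT = T_surf − T_eq = 224 − 161.8.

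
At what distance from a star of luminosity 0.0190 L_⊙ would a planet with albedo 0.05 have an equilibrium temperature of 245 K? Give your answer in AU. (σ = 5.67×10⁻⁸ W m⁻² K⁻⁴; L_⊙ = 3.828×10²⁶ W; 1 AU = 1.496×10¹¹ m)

L = 0.0190 × 3.828×10²⁶ = 7.27×10²⁴ W.
From T_eq⁴ = L(1−A)/(16πσd²): d = √[L(1−A)/(16πσT_eq⁴)].
d = √[7.27×10²⁴ × 0.95 / (16π × 5.67×10⁻⁸ × (245)⁴)] = 2.59×10¹⁰ m = 0.173 AU.

d ≈ 0.173 AU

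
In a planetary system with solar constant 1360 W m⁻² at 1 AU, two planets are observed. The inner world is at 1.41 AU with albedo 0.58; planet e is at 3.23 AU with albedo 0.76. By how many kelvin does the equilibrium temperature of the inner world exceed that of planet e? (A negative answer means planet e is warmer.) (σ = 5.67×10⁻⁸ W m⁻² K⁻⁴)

ΔT ≈ 80.3 K

T_eq = [S₀(1−A)/(4σd²)]^(1/4), so T ∝ (1−A)^(1/4) / √d.
T₁ = [1360×0.42/(4×5.67×10⁻⁸×1.41²)]^(1/4) = 188.66 K.
T₂ = [1360×0.24/(4×5.67×10⁻⁸×3.23²)]^(1/4) = 108.37 K.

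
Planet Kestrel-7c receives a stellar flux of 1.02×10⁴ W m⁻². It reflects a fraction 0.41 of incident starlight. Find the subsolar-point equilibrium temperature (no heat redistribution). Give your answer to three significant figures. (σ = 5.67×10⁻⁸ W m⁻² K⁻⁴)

At the subsolar point the surface absorbs S(1−A) and emits σT⁴ per unit area — no factor of 4, since only the local patch is in balance.
T = [1.02×10⁴ × 0.59 / 5.67×10⁻⁸]^(1/4) = (1.06×10¹¹)^(1/4) = 571 K.

T_ss ≈ 571 K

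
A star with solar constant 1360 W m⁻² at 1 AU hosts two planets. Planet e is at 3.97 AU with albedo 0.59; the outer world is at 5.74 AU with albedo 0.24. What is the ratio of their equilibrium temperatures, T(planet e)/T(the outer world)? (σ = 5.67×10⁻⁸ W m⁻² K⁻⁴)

T_eq = [S₀(1−A)/(4σd²)]^(1/4), so T ∝ (1−A)^(1/4) / √d.
T₁ = [1360×0.41/(4×5.67×10⁻⁸×3.97²)]^(1/4) = 111.76 K.
T₂ = [1360×0.76/(4×5.67×10⁻⁸×5.74²)]^(1/4) = 108.45 K.

T₁/T₂ ≈ 1.031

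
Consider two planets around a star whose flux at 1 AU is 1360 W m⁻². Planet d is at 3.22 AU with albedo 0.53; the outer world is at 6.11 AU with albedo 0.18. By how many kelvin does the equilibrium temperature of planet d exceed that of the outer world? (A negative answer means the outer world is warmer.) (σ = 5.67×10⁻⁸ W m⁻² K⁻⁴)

ΔT ≈ 21.3 K

T_eq = [S₀(1−A)/(4σd²)]^(1/4), so T ∝ (1−A)^(1/4) / √d.
T₁ = [1360×0.47/(4×5.67×10⁻⁸×3.22²)]^(1/4) = 128.40 K.
T₂ = [1360×0.82/(4×5.67×10⁻⁸×6.11²)]^(1/4) = 107.13 K.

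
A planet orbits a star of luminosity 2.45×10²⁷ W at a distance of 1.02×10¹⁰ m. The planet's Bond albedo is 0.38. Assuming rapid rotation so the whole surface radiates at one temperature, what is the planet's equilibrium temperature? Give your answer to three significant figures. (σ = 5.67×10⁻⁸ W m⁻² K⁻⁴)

T_eq ≈ 1500 K

Flux: S = L/(4πd²) = 2.45×10²⁷/(4π×(1.02×10¹⁰)²) = 1.87×10⁶ W m⁻².
Energy balance: absorbed = emitted ⇒ πR²·S(1−A) = 4πR²·σT_eq⁴, so T_eq⁴ = S(1−A)/(4σ).
T_eq = [1.87×10⁶ × 0.62 / (4 × 5.67×10⁻⁸)]^(1/4) = (5.12×10¹²)^(1/4) = 1500 K.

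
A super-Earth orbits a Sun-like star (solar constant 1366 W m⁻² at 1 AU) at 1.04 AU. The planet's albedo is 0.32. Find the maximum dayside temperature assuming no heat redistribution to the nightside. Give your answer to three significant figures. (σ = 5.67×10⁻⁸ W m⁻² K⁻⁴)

Flux at 1.04 AU: S = 1366/1.04² = 1260 W m⁻².
With no redistribution each surface element balances locally: S(1−A) = σT⁴.
T = [1260 × 0.68 / 5.67×10⁻⁸]^(1/4) = (1.51×10¹⁰)^(1/4) = 351 K.

T_ss ≈ 351 K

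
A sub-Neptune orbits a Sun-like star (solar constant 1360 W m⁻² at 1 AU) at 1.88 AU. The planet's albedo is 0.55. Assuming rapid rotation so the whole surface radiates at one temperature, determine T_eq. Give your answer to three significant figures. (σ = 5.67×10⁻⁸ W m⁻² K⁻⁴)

Flux at 1.88 AU: S = 1360/1.88² = 385 W m⁻².
Energy balance: absorbed = emitted ⇒ πR²·S(1−A) = 4πR²·σT_eq⁴, so T_eq⁴ = S(1−A)/(4σ).
T_eq = [385 × 0.45 / (4 × 5.67×10⁻⁸)]^(1/4) = (7.63×10⁸)^(1/4) = 166 K.

T_eq ≈ 166 K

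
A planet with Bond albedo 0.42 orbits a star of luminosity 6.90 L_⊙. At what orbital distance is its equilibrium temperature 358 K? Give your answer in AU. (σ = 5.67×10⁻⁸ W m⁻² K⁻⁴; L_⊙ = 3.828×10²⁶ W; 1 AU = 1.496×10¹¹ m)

L = 6.90 × 3.828×10²⁶ = 2.64×10²⁷ W.
From T_eq⁴ = L(1−A)/(16πσd²): d = √[L(1−A)/(16πσT_eq⁴)].
d = √[2.64×10²⁷ × 0.58 / (16π × 5.67×10⁻⁸ × (358)⁴)] = 1.81×10¹¹ m = 1.21 AU.

d ≈ 1.21 AU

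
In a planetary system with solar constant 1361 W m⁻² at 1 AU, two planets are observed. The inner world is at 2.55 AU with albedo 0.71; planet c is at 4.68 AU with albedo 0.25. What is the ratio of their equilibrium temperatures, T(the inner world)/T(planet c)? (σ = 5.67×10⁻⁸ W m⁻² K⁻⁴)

T_eq = [S₀(1−A)/(4σd²)]^(1/4), so T ∝ (1−A)^(1/4) / √d.
T₁ = [1361×0.29/(4×5.67×10⁻⁸×2.55²)]^(1/4) = 127.90 K.
T₂ = [1361×0.75/(4×5.67×10⁻⁸×4.68²)]^(1/4) = 119.73 K.

T₁/T₂ ≈ 1.068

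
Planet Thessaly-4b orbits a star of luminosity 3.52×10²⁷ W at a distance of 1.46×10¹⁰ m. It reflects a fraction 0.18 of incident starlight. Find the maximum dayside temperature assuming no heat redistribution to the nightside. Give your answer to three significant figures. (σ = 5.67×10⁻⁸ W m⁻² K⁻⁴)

Flux: S = L/(4πd²) = 3.52×10²⁷/(4π×(1.46×10¹⁰)²) = 1.31×10⁶ W m⁻².
With no redistribution each surface element balances locally: S(1−A) = σT⁴.
T = [1.31×10⁶ × 0.82 / 5.67×10⁻⁸]^(1/4) = (1.90×10¹³)^(1/4) = 2090 K.

T_ss ≈ 2090 K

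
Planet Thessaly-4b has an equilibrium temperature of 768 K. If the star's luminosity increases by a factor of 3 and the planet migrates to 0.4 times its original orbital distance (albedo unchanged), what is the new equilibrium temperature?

T_eq ∝ L^(1/4) · d^(−1/2).
T′ = 768 × 3^(1/4) / 0.4^(1/2) = 1600 K.

T_eq ≈ 1600 K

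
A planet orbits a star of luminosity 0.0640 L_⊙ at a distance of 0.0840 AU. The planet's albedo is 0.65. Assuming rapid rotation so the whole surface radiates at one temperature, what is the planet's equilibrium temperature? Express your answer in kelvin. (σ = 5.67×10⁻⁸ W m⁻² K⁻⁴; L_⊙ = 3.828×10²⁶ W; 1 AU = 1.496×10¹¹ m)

T_eq ≈ 372 K

d = 0.0840 AU = 1.26×10¹⁰ m.
L = 0.0640 × 3.828×10²⁶ = 2.45×10²⁵ W.
Flux: S = L/(4πd²) = 2.45×10²⁵/(4π×(1.26×10¹⁰)²) = 1.23×10⁴ W m⁻².
Energy balance: absorbed = emitted ⇒ πR²·S(1−A) = 4πR²·σT_eq⁴, so T_eq⁴ = S(1−A)/(4σ).
T_eq = [1.23×10⁴ × 0.35 / (4 × 5.67×10⁻⁸)]^(1/4) = (1.91×10¹⁰)^(1/4) = 372 K.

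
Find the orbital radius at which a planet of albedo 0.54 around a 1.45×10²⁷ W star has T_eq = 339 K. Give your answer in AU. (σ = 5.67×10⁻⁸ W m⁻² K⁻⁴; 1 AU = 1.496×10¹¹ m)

d ≈ 0.890 AU

From T_eq⁴ = L(1−A)/(16πσd²): d = √[L(1−A)/(16πσT_eq⁴)].
d = √[1.45×10²⁷ × 0.46 / (16π × 5.67×10⁻⁸ × (339)⁴)] = 1.33×10¹¹ m = 0.890 AU.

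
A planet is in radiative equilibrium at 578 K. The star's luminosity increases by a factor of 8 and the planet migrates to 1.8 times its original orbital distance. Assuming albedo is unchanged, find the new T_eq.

T_eq ≈ 725 K

T_eq ∝ L^(1/4) · d^(−1/2).
T′ = 578 × 8^(1/4) / 1.8^(1/2) = 725 K.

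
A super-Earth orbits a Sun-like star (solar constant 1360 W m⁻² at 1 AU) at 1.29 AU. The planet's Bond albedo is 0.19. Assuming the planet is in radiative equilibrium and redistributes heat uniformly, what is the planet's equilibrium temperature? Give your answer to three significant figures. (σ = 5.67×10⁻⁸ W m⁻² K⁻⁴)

Flux at 1.29 AU: S = 1360/1.29² = 817 W m⁻².
Energy balance: absorbed = emitted ⇒ πR²·S(1−A) = 4πR²·σT_eq⁴, so T_eq⁴ = S(1−A)/(4σ).
T_eq = [817 × 0.81 / (4 × 5.67×10⁻⁸)]^(1/4) = (2.92×10⁹)^(1/4) = 232 K.

T_eq ≈ 232 K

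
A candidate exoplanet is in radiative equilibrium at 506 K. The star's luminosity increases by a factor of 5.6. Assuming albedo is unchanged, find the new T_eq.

T_eq ∝ L^(1/4) · d^(−1/2).
T′ = 506 × 5.6^(1/4) = 778 K.

T_eq ≈ 778 K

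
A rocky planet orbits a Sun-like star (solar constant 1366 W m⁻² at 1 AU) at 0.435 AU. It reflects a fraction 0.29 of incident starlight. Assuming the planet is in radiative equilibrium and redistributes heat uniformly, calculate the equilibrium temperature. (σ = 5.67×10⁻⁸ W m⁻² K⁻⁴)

T_eq ≈ 388 K

Flux at 0.435 AU: S = 1366/0.435² = 7220 W m⁻².
Energy balance: absorbed = emitted ⇒ πR²·S(1−A) = 4πR²·σT_eq⁴, so T_eq⁴ = S(1−A)/(4σ).
T_eq = [7220 × 0.71 / (4 × 5.67×10⁻⁸)]^(1/4) = (2.26×10¹⁰)^(1/4) = 388 K.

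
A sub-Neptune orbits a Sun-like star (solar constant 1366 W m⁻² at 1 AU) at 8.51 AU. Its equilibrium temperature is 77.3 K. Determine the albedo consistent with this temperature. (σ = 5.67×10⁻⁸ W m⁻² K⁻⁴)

Flux at 8.51 AU: S = 1366/8.51² = 18.9 W m⁻².
From T_eq⁴ = S(1−A)/(4σ): 1−A = 4σT_eq⁴/S.
1−A = 4 × 5.67×10⁻⁸ × (77.3)⁴ / 18.9 = 0.429.

A ≈ 0.57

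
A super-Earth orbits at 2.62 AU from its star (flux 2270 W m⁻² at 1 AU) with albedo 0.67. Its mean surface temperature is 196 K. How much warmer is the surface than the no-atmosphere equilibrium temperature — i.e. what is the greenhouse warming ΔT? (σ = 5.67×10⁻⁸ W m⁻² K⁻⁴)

S = 2270/2.62² = 330.7 W m⁻².
T_eq = [S(1−A)/(4σ)]^(1/4) = [330.7×0.33/(4×5.67×10⁻⁸)]^(1/4) = 148.1 K.
ΔT = T_surf − T_eq = 196 − 148.1.

ΔT ≈ 47.9 K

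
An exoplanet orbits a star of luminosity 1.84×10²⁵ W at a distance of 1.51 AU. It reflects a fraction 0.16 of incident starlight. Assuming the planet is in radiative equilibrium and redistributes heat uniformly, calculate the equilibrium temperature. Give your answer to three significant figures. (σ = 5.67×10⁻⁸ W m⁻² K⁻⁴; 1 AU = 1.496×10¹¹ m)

T_eq ≈ 102 K

d = 1.51 AU = 2.26×10¹¹ m.
Flux: S = L/(4πd²) = 1.84×10²⁵/(4π×(2.26×10¹¹)²) = 28.7 W m⁻².
Energy balance: absorbed = emitted ⇒ πR²·S(1−A) = 4πR²·σT_eq⁴, so T_eq⁴ = S(1−A)/(4σ).
T_eq = [28.7 × 0.84 / (4 × 5.67×10⁻⁸)]^(1/4) = (1.06×10⁸)^(1/4) = 102 K.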